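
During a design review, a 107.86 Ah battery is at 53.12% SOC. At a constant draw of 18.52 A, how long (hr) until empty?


Step 1: remaining = SOC/100 * C_total = 53.12/100 * 107.86 = 57.295 Ah
Step 2: t = remaining / I = 57.295 / 18.52 = 3.094 hr

3.094 hr


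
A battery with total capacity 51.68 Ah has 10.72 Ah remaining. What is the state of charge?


SOC% = 10.72 / 51.68 * 100 = 20.74%

20.74%


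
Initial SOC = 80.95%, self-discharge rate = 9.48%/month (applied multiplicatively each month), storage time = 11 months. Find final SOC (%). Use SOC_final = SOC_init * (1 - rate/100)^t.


Monthly retention factor = 1 - 9.48/100 = 0.9052
Over 11 months: factor^11 = 0.33434
SOC_final = 80.95 * 0.33434 = 27.06%

27.06%


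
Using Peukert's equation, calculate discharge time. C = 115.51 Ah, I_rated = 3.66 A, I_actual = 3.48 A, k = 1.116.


t_rated = C / I_rated = 115.51 / 3.66 = 31.56 hr
(I_rated/I)^k = (1.0517)^1.116 = 1.0579
t = t_rated * (I_rated/I)^k = 31.56 * 1.0579 = 33.39 hr

33.39 hr


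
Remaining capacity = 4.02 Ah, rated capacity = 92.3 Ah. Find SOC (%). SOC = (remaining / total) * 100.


SOC% = 4.02 / 92.3 * 100 = 4.355%

4.355%


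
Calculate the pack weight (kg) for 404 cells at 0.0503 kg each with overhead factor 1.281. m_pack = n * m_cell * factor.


Cell mass sum = 404 * 0.0503 = 20.321 kg
With overhead 1.281: m_pack = 20.321 * 1.281 = 26.03 kg

26.03 kg


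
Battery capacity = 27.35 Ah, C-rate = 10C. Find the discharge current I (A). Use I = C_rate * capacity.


At 10C: I = 10 * 27.35 Ah = 273.5 A

273.5 A


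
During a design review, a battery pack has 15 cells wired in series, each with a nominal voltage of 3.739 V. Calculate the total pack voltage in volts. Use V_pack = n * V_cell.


V_pack = n * V_cell = 15 * 3.739 = 56.085 V

56.085 V


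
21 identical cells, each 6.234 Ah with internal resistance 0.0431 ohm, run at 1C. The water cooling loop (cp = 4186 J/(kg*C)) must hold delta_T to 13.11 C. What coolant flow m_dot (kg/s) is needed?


Step 1: I = 1 * 6.234 = 6.234 A
Step 2: Q_cell = I^2 * R = 6.234^2 * 0.0431 = 1.675 W
Step 3: Q_total = 21 * 1.675 = 35.175 W
Step 4: m_dot = Q_total / (cp * dT) = 35.175 / (4186 * 13.11) = 6.410e-04 kg/s

6.410e-04 kg/s


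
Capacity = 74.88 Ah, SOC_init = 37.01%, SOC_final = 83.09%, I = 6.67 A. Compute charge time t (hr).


Step 1: dSOC = 83.09% - 37.01% = 46.08%
Step 2: delta_Ah = 74.88 * 46.08 / 100 = 34.505 Ah
Step 3: t = 34.505 / 6.67 = 5.173 hr

5.173 hr


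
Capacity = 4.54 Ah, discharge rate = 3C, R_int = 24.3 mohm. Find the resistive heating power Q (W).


Convert: R = 24.3 mohm = 0.0243 ohm
Step 1: I = C_rate * capacity = 3 * 4.54 = 13.62 A
Step 2: Q = I^2 * R = 13.62^2 * 0.0243 = 185.5 * 0.0243 = 4.508 W

4.508 W


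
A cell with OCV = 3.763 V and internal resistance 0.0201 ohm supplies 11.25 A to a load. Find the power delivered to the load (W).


Step 1: V_terminal = OCV - I*R = 3.763 - 11.25 * 0.0201 = 3.5369 V
Step 2: P_out = V_terminal * I = 3.5369 * 11.25 = 39.79 W

39.79 W


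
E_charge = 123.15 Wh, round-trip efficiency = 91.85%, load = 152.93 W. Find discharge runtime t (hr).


Step 1: E_discharge = eta/100 * E_charge = 91.85/100 * 123.15 = 113.11 Wh
Step 2: t = E_discharge / P = 113.11 / 152.93 = 0.7396 hr

0.7396 hr


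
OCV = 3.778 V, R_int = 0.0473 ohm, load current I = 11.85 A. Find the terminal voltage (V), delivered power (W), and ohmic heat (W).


Step 1: V_terminal = OCV - I*R = 3.778 - 11.85 * 0.0473 = 3.2175 V
Step 2: P_out = V_terminal * I = 3.2175 * 11.85 = 38.13 W
Step 3: Q = I^2 * R = 11.85^2 * 0.0473 = 6.642 W

V=3.2175 V, P=38.13 W, Q=6.642 W


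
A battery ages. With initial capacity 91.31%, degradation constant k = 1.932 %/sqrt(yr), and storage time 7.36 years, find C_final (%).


Step 1: sqrt(7.36 yr) = 2.7129
Step 2: drop = 1.932 * 2.7129 = 5.2413
Step 3: C_final = 91.31 - 5.2413 = 86.07%

86.07%


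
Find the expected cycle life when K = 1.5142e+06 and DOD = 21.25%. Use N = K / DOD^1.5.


DOD^1.5 = 97.958
N = K / DOD^1.5 = 1.5142e+06 / 97.958 = 15460

15460 cycles


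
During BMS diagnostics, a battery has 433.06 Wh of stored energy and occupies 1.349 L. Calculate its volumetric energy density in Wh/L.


ED = E / V = 433.06 / 1.349 = 321.0 Wh/L

321.0 Wh/L


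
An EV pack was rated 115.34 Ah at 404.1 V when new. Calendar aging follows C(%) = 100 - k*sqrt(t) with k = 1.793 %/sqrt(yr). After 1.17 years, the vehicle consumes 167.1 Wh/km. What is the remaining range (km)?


Step 1: capacity retention = 100 - 1.793 * sqrt(1.17) = 100 - 1.793 * 1.0817 = 98.061%
Step 2: C_now = 115.34 * 98.061/100 = 113.1 Ah
Step 3: E_pack = V * C_now = 404.1 * 113.1 = 45704 Wh
Step 4: range = E_pack / consumption = 45704 / 167.1 = 273.5 km

273.5 km


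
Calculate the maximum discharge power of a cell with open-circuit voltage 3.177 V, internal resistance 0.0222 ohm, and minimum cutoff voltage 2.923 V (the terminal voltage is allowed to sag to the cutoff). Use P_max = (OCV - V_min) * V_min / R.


P_max = (OCV - V_min) * V_min / R = (3.177 - 2.923) * 2.923 / 0.0222 = 0.254 * 2.923 / 0.0222 = 33.44 W

33.44 W


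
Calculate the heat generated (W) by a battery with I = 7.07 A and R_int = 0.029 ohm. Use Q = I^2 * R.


Q = I^2 * R = 7.07^2 * 0.029 = 1.450 W

1.450 W


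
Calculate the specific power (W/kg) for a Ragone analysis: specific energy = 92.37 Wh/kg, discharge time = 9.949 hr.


Specific power = 92.37 Wh/kg / 9.949 hr = 9.284 W/kg

9.284 W/kg


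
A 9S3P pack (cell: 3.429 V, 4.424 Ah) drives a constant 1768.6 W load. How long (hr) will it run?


Step 1: E_pack = Ns * V_cell * Np * C_cell = 9 * 3.429 * 3 * 4.424 = 409.59 Wh
Step 2: t = E_pack / P = 409.59 / 1768.6 = 0.2316 hr

0.2316 hr


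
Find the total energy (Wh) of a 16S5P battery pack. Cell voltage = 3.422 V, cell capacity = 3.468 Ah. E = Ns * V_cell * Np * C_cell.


E = Ns * Vcell * Np * Ccell = 16 * 3.422 * 5 * 3.468 = 949.4 Wh

949.4 Wh


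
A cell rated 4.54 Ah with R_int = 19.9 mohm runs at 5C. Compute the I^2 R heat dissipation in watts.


Convert: R = 19.9 mohm = 0.0199 ohm
Step 1: I = C_rate * capacity = 5 * 4.54 = 22.7 A
Step 2: Q = I^2 * R = 22.7^2 * 0.0199 = 515.29 * 0.0199 = 10.25 W

10.25 W


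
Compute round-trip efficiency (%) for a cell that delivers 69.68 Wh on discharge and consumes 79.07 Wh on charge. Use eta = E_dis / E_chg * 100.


eta_e = E_dis / E_chg * 100 = 69.68 / 79.07 * 100 = 88.12%

88.12%


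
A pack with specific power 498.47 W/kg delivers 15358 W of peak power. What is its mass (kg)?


m = P / SP = 15358 / 498.47 = 30.81 kg

30.81 kg


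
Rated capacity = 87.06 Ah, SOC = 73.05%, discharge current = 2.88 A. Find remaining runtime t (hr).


Step 1: remaining = SOC/100 * C_total = 73.05/100 * 87.06 = 63.597 Ah
Step 2: t = remaining / I = 63.597 / 2.88 = 22.08 hr

22.08 hr


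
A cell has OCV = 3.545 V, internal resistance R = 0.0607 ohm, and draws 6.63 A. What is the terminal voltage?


IR drop = 6.63 * 0.0607 = 0.40244 V
V = 3.545 - 0.40244 = 3.143 V

3.143 V


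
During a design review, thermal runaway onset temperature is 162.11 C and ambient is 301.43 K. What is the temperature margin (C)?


Convert: T_ambient = 301.43 K = 28.28 C
margin = 162.11 - 28.28 = 133.83 C

133.83 C


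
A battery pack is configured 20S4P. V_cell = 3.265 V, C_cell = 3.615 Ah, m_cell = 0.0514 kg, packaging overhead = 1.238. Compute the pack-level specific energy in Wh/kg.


Step 1: V_pack = 20 * 3.265 = 65.3 V
Step 2: C_pack = 4 * 3.615 = 14.46 Ah
Step 3: E_pack = V_pack * C_pack = 65.3 * 14.46 = 944.24 Wh
Step 4: m_pack = 20 * 4 * 0.0514 * 1.238 = 5.0907 kg
Step 5: ED = E_pack / m_pack = 944.24 / 5.0907 = 185.5 Wh/kg

185.5 Wh/kg


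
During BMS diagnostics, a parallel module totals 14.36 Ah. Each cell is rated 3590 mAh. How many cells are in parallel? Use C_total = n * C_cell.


Convert: C_cell = 3590 mAh = 3.59 Ah
n = C_total / C_cell = 14.36 / 3.59 = 4

4


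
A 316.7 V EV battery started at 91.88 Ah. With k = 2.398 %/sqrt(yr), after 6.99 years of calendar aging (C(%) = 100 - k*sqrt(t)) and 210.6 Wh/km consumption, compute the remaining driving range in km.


Step 1: capacity retention = 100 - 2.398 * sqrt(6.99) = 100 - 2.398 * 2.6439 = 93.66%
Step 2: C_now = 91.88 * 93.66/100 = 86.055 Ah
Step 3: E_pack = V * C_now = 316.7 * 86.055 = 27254 Wh
Step 4: range = E_pack / consumption = 27254 / 210.6 = 129.4 km

129.4 km


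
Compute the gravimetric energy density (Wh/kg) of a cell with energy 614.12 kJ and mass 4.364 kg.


Convert: E = 614.12 kJ = 170.59 Wh
ED = E / m = 170.59 / 4.364 = 39.09 Wh/kg

39.09 Wh/kg


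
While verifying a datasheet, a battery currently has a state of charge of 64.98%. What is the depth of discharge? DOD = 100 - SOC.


Complement of SOC: DOD = 100% - 64.98% = 35.02%

35.02%


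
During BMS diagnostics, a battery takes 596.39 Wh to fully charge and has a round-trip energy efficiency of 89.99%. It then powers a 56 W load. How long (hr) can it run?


Step 1: E_discharge = eta/100 * E_charge = 89.99/100 * 596.39 = 536.69 Wh
Step 2: t = E_discharge / P = 536.69 / 56 = 9.584 hr

9.584 hr


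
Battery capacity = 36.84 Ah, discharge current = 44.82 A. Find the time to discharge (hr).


Runtime = 36.84 Ah / 44.82 A = 0.8220 hr

0.8220 hr


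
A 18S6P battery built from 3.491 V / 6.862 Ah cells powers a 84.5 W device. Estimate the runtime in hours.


Step 1: E_pack = Ns * V_cell * Np * C_cell = 18 * 3.491 * 6 * 6.862 = 2587.2 Wh
Step 2: t = E_pack / P = 2587.2 / 84.5 = 30.62 hr

30.62 hr


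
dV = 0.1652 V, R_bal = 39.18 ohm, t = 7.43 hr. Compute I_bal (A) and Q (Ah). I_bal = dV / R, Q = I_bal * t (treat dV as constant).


I_bal = dV / R = 0.1652 / 39.18 = 0.0042164 A
Q = I_bal * t = 0.0042164 * 7.43 = 0.03133 Ah

I=0.0042164 A, Q=0.03133 Ah


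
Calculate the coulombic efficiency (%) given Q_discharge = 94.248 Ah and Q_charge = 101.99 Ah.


Coulombic efficiency = 94.248/101.99 * 100% = 92.41%

92.41%


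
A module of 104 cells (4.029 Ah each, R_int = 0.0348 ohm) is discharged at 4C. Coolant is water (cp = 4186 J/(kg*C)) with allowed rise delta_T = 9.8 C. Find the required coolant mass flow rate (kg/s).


Step 1: I = 4 * 4.029 = 16.116 A
Step 2: Q_cell = I^2 * R = 16.116^2 * 0.0348 = 9.0384 W
Step 3: Q_total = 104 * 9.0384 = 939.99 W
Step 4: m_dot = Q_total / (cp * dT) = 939.99 / (4186 * 9.8) = 0.02291 kg/s

0.02291 kg/s


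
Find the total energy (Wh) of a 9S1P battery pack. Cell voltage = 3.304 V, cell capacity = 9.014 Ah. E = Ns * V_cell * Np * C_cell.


E = Ns * Vcell * Np * Ccell = 9 * 3.304 * 1 * 9.014 = 268.0 Wh

268.0 Wh


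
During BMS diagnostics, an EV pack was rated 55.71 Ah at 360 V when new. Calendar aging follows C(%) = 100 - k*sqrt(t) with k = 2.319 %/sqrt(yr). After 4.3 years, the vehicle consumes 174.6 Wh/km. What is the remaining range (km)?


Step 1: capacity retention = 100 - 2.319 * sqrt(4.3) = 100 - 2.319 * 2.0736 = 95.191%
Step 2: C_now = 55.71 * 95.191/100 = 53.031 Ah
Step 3: E_pack = V * C_now = 360 * 53.031 = 19091 Wh
Step 4: range = E_pack / consumption = 19091 / 174.6 = 109.3 km

109.3 km


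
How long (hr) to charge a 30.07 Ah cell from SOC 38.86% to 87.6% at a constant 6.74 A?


Step 1: dSOC = 87.6% - 38.86% = 48.74%
Step 2: delta_Ah = 30.07 * 48.74 / 100 = 14.656 Ah
Step 3: t = 14.656 / 6.74 = 2.174 hr

2.174 hr


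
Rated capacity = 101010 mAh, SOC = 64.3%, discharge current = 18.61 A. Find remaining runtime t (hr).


Convert: C_total = 101010 mAh = 101.01 Ah
Step 1: remaining = SOC/100 * C_total = 64.3/100 * 101.01 = 64.949 Ah
Step 2: t = remaining / I = 64.949 / 18.61 = 3.490 hr

3.490 hr


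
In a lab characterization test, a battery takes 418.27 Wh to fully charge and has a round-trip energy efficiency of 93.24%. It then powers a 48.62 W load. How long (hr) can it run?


Step 1: E_discharge = eta/100 * E_charge = 93.24/100 * 418.27 = 389.99 Wh
Step 2: t = E_discharge / P = 389.99 / 48.62 = 8.021 hr

8.021 hr


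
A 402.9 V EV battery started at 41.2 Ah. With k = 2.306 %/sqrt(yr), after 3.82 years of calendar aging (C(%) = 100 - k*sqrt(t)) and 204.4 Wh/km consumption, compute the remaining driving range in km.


Step 1: capacity retention = 100 - 2.306 * sqrt(3.82) = 100 - 2.306 * 1.9545 = 95.493%
Step 2: C_now = 41.2 * 95.493/100 = 39.343 Ah
Step 3: E_pack = V * C_now = 402.9 * 39.343 = 15851 Wh
Step 4: range = E_pack / consumption = 15851 / 204.4 = 77.55 km

77.55 km


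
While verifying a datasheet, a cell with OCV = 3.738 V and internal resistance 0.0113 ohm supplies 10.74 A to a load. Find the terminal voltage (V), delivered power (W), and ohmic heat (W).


Step 1: V_terminal = OCV - I*R = 3.738 - 10.74 * 0.0113 = 3.6166 V
Step 2: P_out = V_terminal * I = 3.6166 * 10.74 = 38.84 W
Step 3: Q = I^2 * R = 10.74^2 * 0.0113 = 1.303 W

V=3.6166 V, P=38.84 W, Q=1.303 W


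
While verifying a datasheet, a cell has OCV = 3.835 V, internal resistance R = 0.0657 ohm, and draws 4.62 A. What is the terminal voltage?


IR drop = 4.62 * 0.0657 = 0.30353 V
V = 3.835 - 0.30353 = 3.531 V

3.531 V


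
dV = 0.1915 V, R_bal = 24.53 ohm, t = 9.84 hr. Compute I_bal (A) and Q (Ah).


I_bal = dV / R = 0.1915 / 24.53 = 0.0078068 A
Q = I_bal * t = 0.0078068 * 9.84 = 0.07682 Ah

I=0.0078068 A, Q=0.07682 Ah


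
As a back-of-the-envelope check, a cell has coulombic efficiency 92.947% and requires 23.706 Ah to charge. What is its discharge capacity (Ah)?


Q_dis = eta/100 * Q_chg = 92.947/100 * 23.706 = 22.03 Ah

22.03 Ah


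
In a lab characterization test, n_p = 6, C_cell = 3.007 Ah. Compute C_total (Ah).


Parallel capacities add: 6 * 3.007 Ah = 18.042 Ah

18.042 Ah


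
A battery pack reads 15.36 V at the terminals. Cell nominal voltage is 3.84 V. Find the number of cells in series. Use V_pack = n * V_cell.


n = V_pack / V_cell = 15.36 / 3.84 = 4

4


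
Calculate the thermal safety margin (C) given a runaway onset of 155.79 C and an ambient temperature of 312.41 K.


Convert: T_ambient = 312.41 K = 39.26 C
margin = 155.79 - 39.26 = 116.53 C

116.53 C


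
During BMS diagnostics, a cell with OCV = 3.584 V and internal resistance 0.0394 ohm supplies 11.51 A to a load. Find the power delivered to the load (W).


Step 1: V_terminal = OCV - I*R = 3.584 - 11.51 * 0.0394 = 3.1305 V
Step 2: P_out = V_terminal * I = 3.1305 * 11.51 = 36.03 W

36.03 W


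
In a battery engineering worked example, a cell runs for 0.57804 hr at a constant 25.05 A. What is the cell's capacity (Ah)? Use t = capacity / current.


C = I * t = 25.05 * 0.57804 = 14.48 Ah

14.48 Ah


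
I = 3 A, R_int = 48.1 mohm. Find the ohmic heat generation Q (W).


Convert: R = 48.1 mohm = 0.0481 ohm
I^2 = 9
Q = 9 * 0.0481 = 0.4329 W

0.4329 W


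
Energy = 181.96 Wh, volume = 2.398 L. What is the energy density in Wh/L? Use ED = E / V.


ED = E / V = 181.96 / 2.398 = 75.88 Wh/L

75.88 Wh/L


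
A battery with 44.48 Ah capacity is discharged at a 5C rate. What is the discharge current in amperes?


I = C_rate * capacity = 5 * 44.48 = 222.4 A

222.4 A


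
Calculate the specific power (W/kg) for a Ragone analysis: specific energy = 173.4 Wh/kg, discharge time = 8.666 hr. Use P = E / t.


P_specific = E / t = 173.4 / 8.666 = 20.01 W/kg

20.01 W/kg


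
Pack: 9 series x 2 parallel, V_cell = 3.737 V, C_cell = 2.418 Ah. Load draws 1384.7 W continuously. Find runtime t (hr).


Step 1: E_pack = Ns * V_cell * Np * C_cell = 9 * 3.737 * 2 * 2.418 = 162.65 Wh
Step 2: t = E_pack / P = 162.65 / 1384.7 = 0.1175 hr

0.1175 hr


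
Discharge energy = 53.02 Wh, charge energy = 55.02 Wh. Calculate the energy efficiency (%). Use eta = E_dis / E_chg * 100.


Round-trip efficiency = 53.02/55.02 * 100% = 96.36%

96.36%


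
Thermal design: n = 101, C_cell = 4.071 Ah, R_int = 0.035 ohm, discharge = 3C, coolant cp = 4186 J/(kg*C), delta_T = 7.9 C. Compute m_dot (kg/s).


Step 1: I = 3 * 4.071 = 12.213 A
Step 2: Q_cell = I^2 * R = 12.213^2 * 0.035 = 5.2205 W
Step 3: Q_total = 101 * 5.2205 = 527.27 W
Step 4: m_dot = Q_total / (cp * dT) = 527.27 / (4186 * 7.9) = 0.01594 kg/s

0.01594 kg/s


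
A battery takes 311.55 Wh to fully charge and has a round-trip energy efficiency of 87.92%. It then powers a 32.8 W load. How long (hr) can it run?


Step 1: E_discharge = eta/100 * E_charge = 87.92/100 * 311.55 = 273.91 Wh
Step 2: t = E_discharge / P = 273.91 / 32.8 = 8.351 hr

8.351 hr


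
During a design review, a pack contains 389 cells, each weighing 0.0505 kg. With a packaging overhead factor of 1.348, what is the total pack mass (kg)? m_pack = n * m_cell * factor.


Cell mass sum = 389 * 0.0505 = 19.645 kg
With overhead 1.348: m_pack = 19.645 * 1.348 = 26.48 kg

26.48 kg


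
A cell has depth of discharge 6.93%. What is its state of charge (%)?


SOC = 100 - DOD = 100 - 6.93 = 93.07%

93.07%


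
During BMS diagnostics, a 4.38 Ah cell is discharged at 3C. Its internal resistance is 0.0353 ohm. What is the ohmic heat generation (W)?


Step 1: I = C_rate * capacity = 3 * 4.38 = 13.14 A
Step 2: Q = I^2 * R = 13.14^2 * 0.0353 = 172.66 * 0.0353 = 6.095 W

6.095 W


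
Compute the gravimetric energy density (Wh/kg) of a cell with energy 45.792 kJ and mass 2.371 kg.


Convert: E = 45.792 kJ = 12.72 Wh
ED = E / m = 12.72 / 2.371 = 5.365 Wh/kg

5.365 Wh/kg


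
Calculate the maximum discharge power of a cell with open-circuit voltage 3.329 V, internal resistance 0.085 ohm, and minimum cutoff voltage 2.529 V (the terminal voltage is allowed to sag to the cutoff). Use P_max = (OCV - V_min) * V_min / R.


dV = OCV - V_min = 0.8 V (so I_max = dV / R)
P_max = dV * V_min / R = 0.8 * 2.529 / 0.085 = 23.80 W

23.80 W


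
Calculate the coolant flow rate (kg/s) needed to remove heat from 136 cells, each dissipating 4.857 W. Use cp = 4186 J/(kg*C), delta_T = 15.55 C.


Step 1: Total heat Q = 136 * 4.857 W = 660.55 W
Step 2: denom = cp * dT = 4186 * 15.55 = 65092
Step 3: m_dot = 660.55 / 65092 = 0.01015 kg/s

0.01015 kg/s


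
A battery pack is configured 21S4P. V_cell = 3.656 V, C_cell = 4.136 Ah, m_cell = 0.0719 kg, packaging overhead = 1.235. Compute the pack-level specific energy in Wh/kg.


Step 1: V_pack = 21 * 3.656 = 76.776 V
Step 2: C_pack = 4 * 4.136 = 16.544 Ah
Step 3: E_pack = V_pack * C_pack = 76.776 * 16.544 = 1270.2 Wh
Step 4: m_pack = 21 * 4 * 0.0719 * 1.235 = 7.4589 kg
Step 5: ED = E_pack / m_pack = 1270.2 / 7.4589 = 170.3 Wh/kg

170.3 Wh/kg


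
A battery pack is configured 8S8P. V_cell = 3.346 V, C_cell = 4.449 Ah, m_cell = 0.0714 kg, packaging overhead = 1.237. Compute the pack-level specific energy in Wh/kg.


Step 1: V_pack = 8 * 3.346 = 26.768 V
Step 2: C_pack = 8 * 4.449 = 35.592 Ah
Step 3: E_pack = V_pack * C_pack = 26.768 * 35.592 = 952.73 Wh
Step 4: m_pack = 8 * 8 * 0.0714 * 1.237 = 5.6526 kg
Step 5: ED = E_pack / m_pack = 952.73 / 5.6526 = 168.5 Wh/kg

168.5 Wh/kg


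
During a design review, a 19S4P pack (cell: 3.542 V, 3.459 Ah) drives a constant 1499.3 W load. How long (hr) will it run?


Step 1: E_pack = Ns * V_cell * Np * C_cell = 19 * 3.542 * 4 * 3.459 = 931.14 Wh
Step 2: t = E_pack / P = 931.14 / 1499.3 = 0.6210 hr

0.6210 hr


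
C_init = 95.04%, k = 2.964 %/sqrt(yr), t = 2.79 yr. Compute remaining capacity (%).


Step 1: sqrt(2.79 yr) = 1.6703
Step 2: drop = 2.964 * 1.6703 = 4.9508
Step 3: C_final = 95.04 - 4.9508 = 90.09%

90.09%


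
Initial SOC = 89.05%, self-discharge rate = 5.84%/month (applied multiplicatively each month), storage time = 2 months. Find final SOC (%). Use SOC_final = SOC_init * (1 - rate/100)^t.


decay = (1 - 5.84/100)^2 = 0.88661
SOC_final = 89.05 * 0.88661 = 78.95%

78.95%


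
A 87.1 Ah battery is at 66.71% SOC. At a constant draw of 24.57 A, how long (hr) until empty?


Step 1: remaining = SOC/100 * C_total = 66.71/100 * 87.1 = 58.104 Ah
Step 2: t = remaining / I = 58.104 / 24.57 = 2.365 hr

2.365 hr


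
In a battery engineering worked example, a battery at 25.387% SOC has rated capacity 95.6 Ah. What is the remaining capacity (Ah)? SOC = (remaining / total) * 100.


remaining = SOC / 100 * total = 25.387 / 100 * 95.6 = 24.27 Ah

24.27 Ah


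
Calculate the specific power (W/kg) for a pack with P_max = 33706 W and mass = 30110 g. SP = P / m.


Convert: m = 30110 g = 30.11 kg
SP = P / m = 33706 / 30.11 = 1119 W/kg

1119 W/kg


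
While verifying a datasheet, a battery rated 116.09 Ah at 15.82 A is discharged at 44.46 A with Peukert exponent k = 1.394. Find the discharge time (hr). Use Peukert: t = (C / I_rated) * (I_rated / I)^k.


Step 1: t_rated = C / I_rated = 116.09 / 15.82 = 7.3382 hr
Step 2: ratio = 15.82 / 44.46 = 0.35583
Step 3: ratio^k = 0.35583^1.394 = 0.23683
Step 4: t = t_rated * ratio^k = 7.3382 * 0.23683 = 1.738 hr

1.738 hr


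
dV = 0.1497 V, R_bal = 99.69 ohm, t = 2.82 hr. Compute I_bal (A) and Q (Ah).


First, Ohm's law: I_bal = 0.1497 V / 99.69 ohm = 0.0015017 A
Then Q = I * t = 0.0015017 A * 2.82 hr = 0.004235 Ah

I=0.0015017 A, Q=0.004235 Ah


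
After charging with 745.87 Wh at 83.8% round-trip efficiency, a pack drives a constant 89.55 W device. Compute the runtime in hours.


Step 1: E_discharge = eta/100 * E_charge = 83.8/100 * 745.87 = 625.04 Wh
Step 2: t = E_discharge / P = 625.04 / 89.55 = 6.980 hr

6.980 hr


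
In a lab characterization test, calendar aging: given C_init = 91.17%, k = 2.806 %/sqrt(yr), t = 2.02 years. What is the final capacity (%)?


sqrt(t) = sqrt(2.02) = 1.4213
C_final = 91.17 - 2.806 * 1.4213 = 87.18%

87.18%


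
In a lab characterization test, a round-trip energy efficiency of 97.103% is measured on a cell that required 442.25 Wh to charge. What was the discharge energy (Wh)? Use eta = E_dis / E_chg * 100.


E_dis = eta/100 * E_chg = 97.103/100 * 442.25 = 429.4 Wh

429.4 Wh


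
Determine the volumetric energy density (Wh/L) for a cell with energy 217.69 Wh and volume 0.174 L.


Volumetric ED = 217.69 Wh / 0.174 L = 1251 Wh/L

1251 Wh/L


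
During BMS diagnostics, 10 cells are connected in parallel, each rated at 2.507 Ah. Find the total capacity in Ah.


C_total = 10 * 2.507 = 25.07 Ah

25.07 Ah


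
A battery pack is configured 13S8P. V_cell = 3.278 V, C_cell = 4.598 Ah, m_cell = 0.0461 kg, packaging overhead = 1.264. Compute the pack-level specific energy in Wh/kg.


Step 1: V_pack = 13 * 3.278 = 42.614 V
Step 2: C_pack = 8 * 4.598 = 36.784 Ah
Step 3: E_pack = V_pack * C_pack = 42.614 * 36.784 = 1567.5 Wh
Step 4: m_pack = 13 * 8 * 0.0461 * 1.264 = 6.0601 kg
Step 5: ED = E_pack / m_pack = 1567.5 / 6.0601 = 258.7 Wh/kg

258.7 Wh/kg


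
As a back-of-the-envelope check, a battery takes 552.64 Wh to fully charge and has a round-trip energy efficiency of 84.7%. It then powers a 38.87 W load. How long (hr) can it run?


Step 1: E_discharge = eta/100 * E_charge = 84.7/100 * 552.64 = 468.09 Wh
Step 2: t = E_discharge / P = 468.09 / 38.87 = 12.04 hr

12.04 hr


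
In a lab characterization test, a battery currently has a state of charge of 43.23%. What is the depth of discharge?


DOD = 100 - SOC = 100 - 43.23 = 56.77%

56.77%


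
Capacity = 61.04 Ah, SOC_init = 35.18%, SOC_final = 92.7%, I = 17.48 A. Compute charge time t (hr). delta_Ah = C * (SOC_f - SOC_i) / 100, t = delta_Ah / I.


delta_Ah = 61.04 * (92.7 - 35.18) / 100 = 35.11 Ah
t = delta_Ah / I = 35.11 / 17.48 = 2.009 hr

2.009 hr


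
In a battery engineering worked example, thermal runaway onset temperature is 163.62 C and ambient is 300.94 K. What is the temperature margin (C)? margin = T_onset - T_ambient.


Convert: T_ambient = 300.94 K = 27.79 C
margin = 163.62 - 27.79 = 135.83 C

135.83 C


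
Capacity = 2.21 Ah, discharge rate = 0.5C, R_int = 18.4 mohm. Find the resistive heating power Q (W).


Convert: R = 18.4 mohm = 0.0184 ohm
Step 1: I = C_rate * capacity = 0.5 * 2.21 = 1.105 A
Step 2: Q = I^2 * R = 1.105^2 * 0.0184 = 1.221 * 0.0184 = 0.02247 W

0.02247 W


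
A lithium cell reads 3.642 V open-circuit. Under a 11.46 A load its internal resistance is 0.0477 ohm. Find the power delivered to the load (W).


Step 1: V_terminal = OCV - I*R = 3.642 - 11.46 * 0.0477 = 3.0954 V
Step 2: P_out = V_terminal * I = 3.0954 * 11.46 = 35.47 W

35.47 W


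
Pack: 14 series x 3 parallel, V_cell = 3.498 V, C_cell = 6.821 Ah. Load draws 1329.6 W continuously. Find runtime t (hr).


Step 1: E_pack = Ns * V_cell * Np * C_cell = 14 * 3.498 * 3 * 6.821 = 1002.1 Wh
Step 2: t = E_pack / P = 1002.1 / 1329.6 = 0.7537 hr

0.7537 hr


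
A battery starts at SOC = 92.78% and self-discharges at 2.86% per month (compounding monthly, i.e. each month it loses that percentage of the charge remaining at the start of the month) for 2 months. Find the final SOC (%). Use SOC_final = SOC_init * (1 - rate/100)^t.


decay = (1 - 2.86/100)^2 = 0.94362
SOC_final = 92.78 * 0.94362 = 87.55%

87.55%


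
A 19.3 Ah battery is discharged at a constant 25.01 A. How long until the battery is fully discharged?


t = capacity / current = 19.3 / 25.01 = 0.7717 hr

0.7717 hr


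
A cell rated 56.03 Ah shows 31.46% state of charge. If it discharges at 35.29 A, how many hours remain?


Step 1: remaining = SOC/100 * C_total = 31.46/100 * 56.03 = 17.627 Ah
Step 2: t = remaining / I = 17.627 / 35.29 = 0.4995 hr

0.4995 hr


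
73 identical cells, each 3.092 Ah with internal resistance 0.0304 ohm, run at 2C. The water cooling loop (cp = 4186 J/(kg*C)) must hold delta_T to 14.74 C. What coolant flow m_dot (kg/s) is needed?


Step 1: I = 2 * 3.092 = 6.184 A
Step 2: Q_cell = I^2 * R = 6.184^2 * 0.0304 = 1.1626 W
Step 3: Q_total = 73 * 1.1626 = 84.87 W
Step 4: m_dot = Q_total / (cp * dT) = 84.87 / (4186 * 14.74) = 0.001375 kg/s

0.001375 kg/s


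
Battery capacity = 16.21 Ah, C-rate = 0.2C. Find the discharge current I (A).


At 0.2C: I = 0.2 * 16.21 Ah = 3.242 A

3.242 A


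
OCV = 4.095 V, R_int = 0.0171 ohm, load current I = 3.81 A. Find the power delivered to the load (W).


Step 1: V_terminal = OCV - I*R = 4.095 - 3.81 * 0.0171 = 4.0298 V
Step 2: P_out = V_terminal * I = 4.0298 * 3.81 = 15.35 W

15.35 W


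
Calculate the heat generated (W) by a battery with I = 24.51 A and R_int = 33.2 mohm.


Convert: R = 33.2 mohm = 0.0332 ohm
Q = I^2 * R = 24.51^2 * 0.0332 = 19.94 W

19.94 W


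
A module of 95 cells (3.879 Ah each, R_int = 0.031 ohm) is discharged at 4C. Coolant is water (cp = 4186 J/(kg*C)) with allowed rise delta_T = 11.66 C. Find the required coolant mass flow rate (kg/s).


Step 1: I = 4 * 3.879 = 15.516 A
Step 2: Q_cell = I^2 * R = 15.516^2 * 0.031 = 7.4631 W
Step 3: Q_total = 95 * 7.4631 = 708.99 W
Step 4: m_dot = Q_total / (cp * dT) = 708.99 / (4186 * 11.66) = 0.01453 kg/s

0.01453 kg/s


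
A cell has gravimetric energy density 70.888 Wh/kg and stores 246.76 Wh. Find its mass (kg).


m = E / ED = 246.76 / 70.888 = 3.481 kg

3.481 kg


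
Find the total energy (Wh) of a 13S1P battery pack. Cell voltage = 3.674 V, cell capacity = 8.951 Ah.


V_pack = 13 * 3.674 = 47.762 V
C_pack = 1 * 8.951 = 8.951 Ah
E = V_pack * C_pack = 47.762 * 8.951 = 427.5 Wh

427.5 Wh


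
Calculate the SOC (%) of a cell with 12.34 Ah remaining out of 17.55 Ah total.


SOC% = 12.34 / 17.55 * 100 = 70.31%

70.31%


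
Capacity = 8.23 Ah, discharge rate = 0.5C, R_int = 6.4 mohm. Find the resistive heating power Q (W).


Convert: R = 6.4 mohm = 0.0064 ohm
Step 1: I = C_rate * capacity = 0.5 * 8.23 = 4.115 A
Step 2: Q = I^2 * R = 4.115^2 * 0.0064 = 16.933 * 0.0064 = 0.1084 W

0.1084 W


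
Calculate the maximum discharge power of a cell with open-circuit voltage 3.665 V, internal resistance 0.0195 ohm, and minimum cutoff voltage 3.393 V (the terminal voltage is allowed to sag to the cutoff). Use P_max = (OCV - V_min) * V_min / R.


dV = OCV - V_min = 0.272 V (so I_max = dV / R)
P_max = dV * V_min / R = 0.272 * 3.393 / 0.0195 = 47.33 W

47.33 W


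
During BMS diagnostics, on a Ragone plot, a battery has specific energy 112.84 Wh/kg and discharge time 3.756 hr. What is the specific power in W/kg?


P_specific = E / t = 112.84 / 3.756 = 30.04 W/kg

30.04 W/kg


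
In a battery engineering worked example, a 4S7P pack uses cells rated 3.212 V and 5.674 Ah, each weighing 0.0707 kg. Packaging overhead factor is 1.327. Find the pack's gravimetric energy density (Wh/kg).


Step 1: V_pack = 4 * 3.212 = 12.848 V
Step 2: C_pack = 7 * 5.674 = 39.718 Ah
Step 3: E_pack = V_pack * C_pack = 12.848 * 39.718 = 510.3 Wh
Step 4: m_pack = 4 * 7 * 0.0707 * 1.327 = 2.6269 kg
Step 5: ED = E_pack / m_pack = 510.3 / 2.6269 = 194.3 Wh/kg

194.3 Wh/kg


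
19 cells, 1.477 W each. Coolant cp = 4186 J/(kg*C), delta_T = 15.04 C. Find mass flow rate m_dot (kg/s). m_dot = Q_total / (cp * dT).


Step 1: Total heat Q = 19 * 1.477 W = 28.063 W
Step 2: denom = cp * dT = 4186 * 15.04 = 62957
Step 3: m_dot = 28.063 / 62957 = 4.457e-04 kg/s

4.457e-04 kg/s


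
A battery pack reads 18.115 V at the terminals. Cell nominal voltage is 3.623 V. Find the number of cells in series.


Rearranging: n = V_pack / V_cell = 18.115 / 3.623 = 5 cells

5


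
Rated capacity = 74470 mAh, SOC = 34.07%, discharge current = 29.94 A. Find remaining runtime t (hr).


Convert: C_total = 74470 mAh = 74.47 Ah
Step 1: remaining = SOC/100 * C_total = 34.07/100 * 74.47 = 25.372 Ah
Step 2: t = remaining / I = 25.372 / 29.94 = 0.8474 hr

0.8474 hr


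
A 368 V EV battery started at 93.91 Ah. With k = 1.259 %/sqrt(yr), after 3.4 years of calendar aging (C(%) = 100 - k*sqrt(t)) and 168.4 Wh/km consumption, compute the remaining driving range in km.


Step 1: capacity retention = 100 - 1.259 * sqrt(3.4) = 100 - 1.259 * 1.8439 = 97.679%
Step 2: C_now = 93.91 * 97.679/100 = 91.73 Ah
Step 3: E_pack = V * C_now = 368 * 91.73 = 33757 Wh
Step 4: range = E_pack / consumption = 33757 / 168.4 = 200.5 km

200.5 km


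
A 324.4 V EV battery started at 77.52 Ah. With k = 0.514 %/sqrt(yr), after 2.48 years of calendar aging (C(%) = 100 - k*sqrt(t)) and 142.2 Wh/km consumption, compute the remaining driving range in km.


Step 1: capacity retention = 100 - 0.514 * sqrt(2.48) = 100 - 0.514 * 1.5748 = 99.191%
Step 2: C_now = 77.52 * 99.191/100 = 76.893 Ah
Step 3: E_pack = V * C_now = 324.4 * 76.893 = 24944 Wh
Step 4: range = E_pack / consumption = 24944 / 142.2 = 175.4 km

175.4 km


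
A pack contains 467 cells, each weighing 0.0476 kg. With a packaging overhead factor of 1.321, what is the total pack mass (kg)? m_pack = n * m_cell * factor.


Cell mass sum = 467 * 0.0476 = 22.229 kg
With overhead 1.321: m_pack = 22.229 * 1.321 = 29.36 kg

29.36 kg


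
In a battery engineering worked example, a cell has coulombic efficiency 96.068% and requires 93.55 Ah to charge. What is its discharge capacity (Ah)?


Q_dis = eta/100 * Q_chg = 96.068/100 * 93.55 = 89.87 Ah

89.87 Ah


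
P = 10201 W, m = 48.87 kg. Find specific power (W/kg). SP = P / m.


SP = P / m = 10201 / 48.87 = 208.7 W/kg

208.7 W/kg


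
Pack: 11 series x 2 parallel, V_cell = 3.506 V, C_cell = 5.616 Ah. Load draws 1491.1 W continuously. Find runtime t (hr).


Step 1: E_pack = Ns * V_cell * Np * C_cell = 11 * 3.506 * 2 * 5.616 = 433.17 Wh
Step 2: t = E_pack / P = 433.17 / 1491.1 = 0.2905 hr

0.2905 hr


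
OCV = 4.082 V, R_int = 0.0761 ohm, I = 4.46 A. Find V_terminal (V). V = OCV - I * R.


IR drop = 4.46 * 0.0761 = 0.33941 V
V = 4.082 - 0.33941 = 3.743 V

3.743 V


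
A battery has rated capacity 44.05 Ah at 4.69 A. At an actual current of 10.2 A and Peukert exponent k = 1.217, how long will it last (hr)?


Step 1: t_rated = C / I_rated = 44.05 / 4.69 = 9.3923 hr
Step 2: ratio = 4.69 / 10.2 = 0.4598
Step 3: ratio^k = 0.4598^1.217 = 0.38846
Step 4: t = t_rated * ratio^k = 9.3923 * 0.38846 = 3.649 hr

3.649 hr


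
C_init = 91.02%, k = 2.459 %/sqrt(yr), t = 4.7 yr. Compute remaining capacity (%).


sqrt(t) = sqrt(4.7) = 2.1679
C_final = 91.02 - 2.459 * 2.1679 = 85.69%

85.69%


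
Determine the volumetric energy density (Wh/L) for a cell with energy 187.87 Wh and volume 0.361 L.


Volumetric ED = 187.87 Wh / 0.361 L = 520.4 Wh/L

520.4 Wh/L


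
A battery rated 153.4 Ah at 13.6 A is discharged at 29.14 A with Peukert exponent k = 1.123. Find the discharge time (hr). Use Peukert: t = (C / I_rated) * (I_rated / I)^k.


t_rated = C / I_rated = 153.4 / 13.6 = 11.279 hr
(I_rated/I)^k = (0.46671)^1.123 = 0.42495
t = t_rated * (I_rated/I)^k = 11.279 * 0.42495 = 4.793 hr

4.793 hr


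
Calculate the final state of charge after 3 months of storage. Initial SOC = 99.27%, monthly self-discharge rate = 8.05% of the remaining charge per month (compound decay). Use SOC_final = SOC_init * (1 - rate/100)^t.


Monthly retention factor = 1 - 8.05/100 = 0.9195
Over 3 months: factor^3 = 0.77742
SOC_final = 99.27 * 0.77742 = 77.17%

77.17%


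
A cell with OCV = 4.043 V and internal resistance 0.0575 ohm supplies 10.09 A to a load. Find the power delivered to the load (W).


Step 1: V_terminal = OCV - I*R = 4.043 - 10.09 * 0.0575 = 3.4628 V
Step 2: P_out = V_terminal * I = 3.4628 * 10.09 = 34.94 W

34.94 W


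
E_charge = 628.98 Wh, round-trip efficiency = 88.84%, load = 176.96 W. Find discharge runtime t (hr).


Step 1: E_discharge = eta/100 * E_charge = 88.84/100 * 628.98 = 558.79 Wh
Step 2: t = E_discharge / P = 558.79 / 176.96 = 3.158 hr

3.158 hr


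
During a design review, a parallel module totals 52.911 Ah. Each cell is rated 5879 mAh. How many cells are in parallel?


Convert: C_cell = 5879 mAh = 5.879 Ah
n = C_total / C_cell = 52.911 / 5.879 = 9

9


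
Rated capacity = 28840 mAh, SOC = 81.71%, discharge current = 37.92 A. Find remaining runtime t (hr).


Convert: C_total = 28840 mAh = 28.84 Ah
Step 1: remaining = SOC/100 * C_total = 81.71/100 * 28.84 = 23.565 Ah
Step 2: t = remaining / I = 23.565 / 37.92 = 0.6214 hr

0.6214 hr


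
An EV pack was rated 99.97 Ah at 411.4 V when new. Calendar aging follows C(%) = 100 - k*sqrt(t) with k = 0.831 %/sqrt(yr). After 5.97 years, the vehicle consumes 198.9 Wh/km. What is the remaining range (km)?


Step 1: capacity retention = 100 - 0.831 * sqrt(5.97) = 100 - 0.831 * 2.4434 = 97.97%
Step 2: C_now = 99.97 * 97.97/100 = 97.941 Ah
Step 3: E_pack = V * C_now = 411.4 * 97.941 = 40293 Wh
Step 4: range = E_pack / consumption = 40293 / 198.9 = 202.6 km

202.6 km


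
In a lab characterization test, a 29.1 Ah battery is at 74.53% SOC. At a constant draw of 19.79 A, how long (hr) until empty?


Step 1: remaining = SOC/100 * C_total = 74.53/100 * 29.1 = 21.688 Ah
Step 2: t = remaining / I = 21.688 / 19.79 = 1.096 hr

1.096 hr


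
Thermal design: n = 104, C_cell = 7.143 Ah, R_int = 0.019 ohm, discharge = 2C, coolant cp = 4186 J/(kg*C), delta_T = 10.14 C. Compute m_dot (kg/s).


Step 1: I = 2 * 7.143 = 14.286 A
Step 2: Q_cell = I^2 * R = 14.286^2 * 0.019 = 3.8777 W
Step 3: Q_total = 104 * 3.8777 = 403.28 W
Step 4: m_dot = Q_total / (cp * dT) = 403.28 / (4186 * 10.14) = 0.009501 kg/s

0.009501 kg/s


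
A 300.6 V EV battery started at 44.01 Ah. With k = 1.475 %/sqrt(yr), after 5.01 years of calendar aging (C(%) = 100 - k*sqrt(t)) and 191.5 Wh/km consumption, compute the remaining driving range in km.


Step 1: capacity retention = 100 - 1.475 * sqrt(5.01) = 100 - 1.475 * 2.2383 = 96.699%
Step 2: C_now = 44.01 * 96.699/100 = 42.557 Ah
Step 3: E_pack = V * C_now = 300.6 * 42.557 = 12793 Wh
Step 4: range = E_pack / consumption = 12793 / 191.5 = 66.80 km

66.80 km


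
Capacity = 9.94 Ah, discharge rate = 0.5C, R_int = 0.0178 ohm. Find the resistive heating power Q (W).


Step 1: I = C_rate * capacity = 0.5 * 9.94 = 4.97 A
Step 2: Q = I^2 * R = 4.97^2 * 0.0178 = 24.701 * 0.0178 = 0.4397 W

0.4397 W


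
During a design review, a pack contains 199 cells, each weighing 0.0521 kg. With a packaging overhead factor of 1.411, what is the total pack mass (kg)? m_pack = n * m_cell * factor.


Cell mass sum = 199 * 0.0521 = 10.368 kg
With overhead 1.411: m_pack = 10.368 * 1.411 = 14.63 kg

14.63 kg


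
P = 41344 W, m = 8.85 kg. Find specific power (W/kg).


SP = P / m = 41344 / 8.85 = 4672 W/kg

4672 W/kg


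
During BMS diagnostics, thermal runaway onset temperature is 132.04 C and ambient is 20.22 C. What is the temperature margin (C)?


margin = T_onset - T_ambient = 132.04 - 20.22 = 111.82 C

111.82 C


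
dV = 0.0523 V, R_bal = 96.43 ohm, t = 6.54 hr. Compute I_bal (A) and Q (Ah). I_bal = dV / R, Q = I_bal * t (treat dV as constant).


I_bal = dV / R = 0.0523 / 96.43 = 5.4236e-04 A
Q = I_bal * t = 5.4236e-04 * 6.54 = 0.003547 Ah

I=5.4236e-04 A, Q=0.003547 Ah


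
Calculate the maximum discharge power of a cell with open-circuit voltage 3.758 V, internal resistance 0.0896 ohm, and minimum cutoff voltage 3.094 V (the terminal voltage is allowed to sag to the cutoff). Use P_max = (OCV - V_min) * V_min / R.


P_max = (OCV - V_min) * V_min / R = (3.758 - 3.094) * 3.094 / 0.0896 = 0.664 * 3.094 / 0.0896 = 22.93 W

22.93 W


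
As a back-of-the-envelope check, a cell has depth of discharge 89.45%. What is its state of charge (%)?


SOC = 100 - DOD = 100 - 89.45 = 10.55%

10.55%


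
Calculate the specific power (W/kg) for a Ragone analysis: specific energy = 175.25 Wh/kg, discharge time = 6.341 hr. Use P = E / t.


P_specific = E / t = 175.25 / 6.341 = 27.64 W/kg

27.64 W/kg


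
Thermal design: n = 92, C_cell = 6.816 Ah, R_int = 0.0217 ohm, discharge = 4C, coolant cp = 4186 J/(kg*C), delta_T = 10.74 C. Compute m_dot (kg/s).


Step 1: I = 4 * 6.816 = 27.264 A
Step 2: Q_cell = I^2 * R = 27.264^2 * 0.0217 = 16.13 W
Step 3: Q_total = 92 * 16.13 = 1484 W
Step 4: m_dot = Q_total / (cp * dT) = 1484 / (4186 * 10.74) = 0.03301 kg/s

0.03301 kg/s


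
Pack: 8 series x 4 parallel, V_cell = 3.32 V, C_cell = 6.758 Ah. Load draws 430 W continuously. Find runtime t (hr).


Step 1: E_pack = Ns * V_cell * Np * C_cell = 8 * 3.32 * 4 * 6.758 = 717.97 Wh
Step 2: t = E_pack / P = 717.97 / 430 = 1.670 hr

1.670 hr


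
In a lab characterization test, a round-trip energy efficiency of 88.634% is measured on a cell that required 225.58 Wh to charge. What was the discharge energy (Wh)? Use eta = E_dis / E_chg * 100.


E_dis = eta/100 * E_chg = 88.634/100 * 225.58 = 199.9 Wh

199.9 Wh


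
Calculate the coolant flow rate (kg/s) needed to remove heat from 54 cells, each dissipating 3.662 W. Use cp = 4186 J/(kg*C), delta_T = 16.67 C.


Q_total = 54 * 3.662 = 197.75 W
m_dot = Q_total / (cp * dT) = 197.75 / (4186 * 16.67) = 0.002834 kg/s

0.002834 kg/s


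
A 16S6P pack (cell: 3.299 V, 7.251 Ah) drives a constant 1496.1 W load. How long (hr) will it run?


Step 1: E_pack = Ns * V_cell * Np * C_cell = 16 * 3.299 * 6 * 7.251 = 2296.4 Wh
Step 2: t = E_pack / P = 2296.4 / 1496.1 = 1.535 hr

1.535 hr


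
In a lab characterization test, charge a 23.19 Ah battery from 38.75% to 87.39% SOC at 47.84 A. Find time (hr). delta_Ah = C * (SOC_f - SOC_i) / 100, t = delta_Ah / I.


Step 1: dSOC = 87.39% - 38.75% = 48.64%
Step 2: delta_Ah = 23.19 * 48.64 / 100 = 11.28 Ah
Step 3: t = 11.28 / 47.84 = 0.2358 hr

0.2358 hr


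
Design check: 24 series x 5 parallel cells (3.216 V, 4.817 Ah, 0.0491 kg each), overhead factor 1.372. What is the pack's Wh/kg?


Step 1: V_pack = 24 * 3.216 = 77.184 V
Step 2: C_pack = 5 * 4.817 = 24.085 Ah
Step 3: E_pack = V_pack * C_pack = 77.184 * 24.085 = 1859 Wh
Step 4: m_pack = 24 * 5 * 0.0491 * 1.372 = 8.0838 kg
Step 5: ED = E_pack / m_pack = 1859 / 8.0838 = 230.0 Wh/kg

230.0 Wh/kg


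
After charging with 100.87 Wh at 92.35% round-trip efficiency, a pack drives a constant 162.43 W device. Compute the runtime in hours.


Step 1: E_discharge = eta/100 * E_charge = 92.35/100 * 100.87 = 93.153 Wh
Step 2: t = E_discharge / P = 93.153 / 162.43 = 0.5735 hr

0.5735 hr
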